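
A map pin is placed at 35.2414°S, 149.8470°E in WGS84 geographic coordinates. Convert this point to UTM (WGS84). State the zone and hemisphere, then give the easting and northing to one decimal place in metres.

Zone 55S: E 759064.1 m, N 6096470.3 m

Longitude 149.8470° lies in the 6° band [144°, 150°), giving zone 55; latitude is south of the equator, so 55S.
Zone 55 central meridian λ₀ = 6×55 − 183 = 147°; Δλ = +2.8470°.
Transverse Mercator on WGS84 with k₀ = 0.9996 gives E = 759064.086 m, N = 6096470.319 m.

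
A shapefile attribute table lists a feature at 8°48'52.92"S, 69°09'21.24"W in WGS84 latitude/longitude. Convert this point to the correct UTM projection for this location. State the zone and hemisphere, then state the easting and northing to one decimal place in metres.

Longitude -69.1559° lies in the 6° band [-72°, -66°), giving zone 19; latitude is south of the equator, so 19S.
Zone 19 central meridian λ₀ = 6×19 − 183 = -69°; Δλ = -0.1559°.
Transverse Mercator on WGS84 with k₀ = 0.9996 gives E = 482855.758 m, N = 9025630.398 m.

Zone 19S: E 482855.8 m, N 9025630.4 m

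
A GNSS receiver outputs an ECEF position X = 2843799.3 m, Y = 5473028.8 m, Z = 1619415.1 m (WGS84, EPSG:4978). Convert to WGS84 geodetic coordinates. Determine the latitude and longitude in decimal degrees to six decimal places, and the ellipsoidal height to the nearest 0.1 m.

λ = atan2(Y, X) = 62.54349998°; p = √(X²+Y²) = 6167758.0 m.
Bowring's method on WGS84 (a = 6378137 m, b = 6356752.314 m) gives φ = 14.80640018°, h = 61.661 m.

lat 14.806400°, lon 62.543500°, h 61.7 m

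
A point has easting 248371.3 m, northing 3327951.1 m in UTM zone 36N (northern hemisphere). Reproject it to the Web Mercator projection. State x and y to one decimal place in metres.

x 3382999.3 m, y 3510853.1 m

Unproject from UTM 36N (λ₀ = 33°) → φ = 30.05680027°, λ = 30.38999961°.
Web Mercator (R = 6378137 m): x = 3382999.281 m, y = 3510853.080 m.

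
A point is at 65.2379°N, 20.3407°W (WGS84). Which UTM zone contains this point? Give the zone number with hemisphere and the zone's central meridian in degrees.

UTM zone = ⌊(λ + 180)/6⌋ + 1; -20.3407° ∈ [-24°, -18°) → zone 27.
Hemisphere: N (φ ≥ 0).
Central meridian λ₀ = 6×27 − 183 = -21°.

Zone 27N, central meridian -21°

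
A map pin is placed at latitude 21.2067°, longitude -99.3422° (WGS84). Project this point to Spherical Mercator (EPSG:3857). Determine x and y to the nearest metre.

x -11058723 m, y 2416542 m

Web Mercator is spherical with R = a = 6378137 m.
x = R·λ = 6378137 × -1.733848476 = -11058723.118 m.
y = R·ln tan(π/4 + φ/2) = 6378137 × 0.378879050 = 2416542.489 m.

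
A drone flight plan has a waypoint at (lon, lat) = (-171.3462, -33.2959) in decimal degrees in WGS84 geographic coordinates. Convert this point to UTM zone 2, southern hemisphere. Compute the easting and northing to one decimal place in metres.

Zone 2 central meridian λ₀ = 6×2 − 183 = -171°; Δλ = -0.3462°.
Transverse Mercator on WGS84 with k₀ = 0.9996 gives E = 467767.744 m, N = 6315855.316 m.

E 467767.7 m, N 6315855.3 m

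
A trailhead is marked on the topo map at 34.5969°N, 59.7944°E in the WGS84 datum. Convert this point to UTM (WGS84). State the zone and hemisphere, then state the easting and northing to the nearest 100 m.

Zone 40N: E 756300 m, N 3831900 m

Longitude 59.7944° lies in the 6° band [54°, 60°), giving zone 40; latitude is north of the equator, so 40N.
Zone 40 central meridian λ₀ = 6×40 − 183 = 57°; Δλ = +2.7944°.
Transverse Mercator on WGS84 with k₀ = 0.9996 gives E = 756274.177 m, N = 3831892.389 m.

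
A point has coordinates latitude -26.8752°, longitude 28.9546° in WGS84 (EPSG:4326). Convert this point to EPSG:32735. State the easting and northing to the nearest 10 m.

Zone 35 central meridian λ₀ = 6×35 − 183 = 27°; Δλ = +1.9546°.
Transverse Mercator on WGS84 with k₀ = 0.9996 gives E = 694162.055 m, N = 7025889.889 m.

E 694160 m, N 7025890 m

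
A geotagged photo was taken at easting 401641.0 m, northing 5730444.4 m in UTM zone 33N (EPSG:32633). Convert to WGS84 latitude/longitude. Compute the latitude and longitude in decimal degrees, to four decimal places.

Zone 33N: λ₀ = 15°, k₀ = 0.9996, false easting 500000 m.
Meridian distance M = (N − FN)/k₀ = 5732737.5 m.
Inverse transverse Mercator on WGS84 gives φ = 51.71629962°, λ = 13.57619974°.

lat 51.7163°, lon 13.5762°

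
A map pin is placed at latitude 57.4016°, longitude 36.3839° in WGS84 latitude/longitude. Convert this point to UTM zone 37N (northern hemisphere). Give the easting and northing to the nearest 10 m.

Zone 37 central meridian λ₀ = 6×37 − 183 = 39°; Δλ = -2.6161°.
Transverse Mercator on WGS84 with k₀ = 0.9996 gives E = 342816.192 m, N = 6365115.602 m.

E 342820 m, N 6365120 m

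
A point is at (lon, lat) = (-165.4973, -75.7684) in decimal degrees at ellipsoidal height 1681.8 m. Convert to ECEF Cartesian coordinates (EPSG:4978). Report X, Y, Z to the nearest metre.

X -1523248 m, Y -394015 m, Z -6162039 m

WGS84: a = 6378137 m, e² = 0.006694380; N(φ) = a/√(1−e²sin²φ) = 6398290.671 m.
X = (N+h)·cosφ·cosλ = -1523247.666 m; Y = (N+h)·cosφ·sinλ = -394015.215 m; Z = (N(1−e²)+h)·sinφ = -6162038.684 m.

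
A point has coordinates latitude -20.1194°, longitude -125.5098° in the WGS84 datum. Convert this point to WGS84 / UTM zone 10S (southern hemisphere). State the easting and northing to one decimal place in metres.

Zone 10 central meridian λ₀ = 6×10 − 183 = -123°; Δλ = -2.5098°.
Transverse Mercator on WGS84 with k₀ = 0.9996 gives E = 237595.822 m, N = 7773328.000 m.

E 237595.8 m, N 7773328.0 m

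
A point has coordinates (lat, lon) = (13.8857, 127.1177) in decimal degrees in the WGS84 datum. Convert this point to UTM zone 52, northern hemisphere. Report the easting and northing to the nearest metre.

Zone 52 central meridian λ₀ = 6×52 − 183 = 129°; Δλ = -1.8823°.
Transverse Mercator on WGS84 with k₀ = 0.9996 gives E = 296596.299 m, N = 1535887.391 m.

E 296596 m, N 1535887 m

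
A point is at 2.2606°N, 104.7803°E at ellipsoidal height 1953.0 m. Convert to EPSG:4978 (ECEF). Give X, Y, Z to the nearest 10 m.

X -1626390 m, Y 6164210 m, Z 249980 m

WGS84: a = 6378137 m, e² = 0.006694380; N(φ) = a/√(1−e²sin²φ) = 6378170.217 m.
X = (N+h)·cosφ·cosλ = -1626387.704 m; Y = (N+h)·cosφ·sinλ = 6164211.351 m; Z = (N(1−e²)+h)·sinφ = 249977.697 m.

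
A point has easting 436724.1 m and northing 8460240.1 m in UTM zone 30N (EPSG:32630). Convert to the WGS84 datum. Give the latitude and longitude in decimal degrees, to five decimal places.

Zone 30N: λ₀ = -3°, k₀ = 0.9996, false easting 500000 m.
Meridian distance M = (N − FN)/k₀ = 8463625.6 m.
Inverse transverse Mercator on WGS84 gives φ = 76.21310009°, λ = -5.37920149°.

lat 76.21310°, lon -5.37920°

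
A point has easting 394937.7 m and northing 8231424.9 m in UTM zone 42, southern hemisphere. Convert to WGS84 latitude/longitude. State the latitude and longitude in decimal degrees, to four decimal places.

lat -15.9945°, lon 68.0181°

Zone 42S: λ₀ = 69°, k₀ = 0.9996, false easting 500000 m, false northing 10000000 m.
Meridian distance M = (N − FN)/k₀ = -1769282.8 m.
Inverse transverse Mercator on WGS84 gives φ = -15.99450024°, λ = 68.01809990°.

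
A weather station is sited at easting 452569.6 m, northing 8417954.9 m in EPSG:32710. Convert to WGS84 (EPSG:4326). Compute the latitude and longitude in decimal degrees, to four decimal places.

Zone 10S: λ₀ = -123°, k₀ = 0.9996, false easting 500000 m, false northing 10000000 m.
Meridian distance M = (N − FN)/k₀ = -1582678.2 m.
Inverse transverse Mercator on WGS84 gives φ = -14.30989962°, λ = -123.43979981°.

lat -14.3099°, lon -123.4398°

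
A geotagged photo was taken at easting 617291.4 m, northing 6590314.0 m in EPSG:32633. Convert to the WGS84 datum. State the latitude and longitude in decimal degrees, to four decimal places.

Zone 33N: λ₀ = 15°, k₀ = 0.9996, false easting 500000 m.
Meridian distance M = (N − FN)/k₀ = 6592951.2 m.
Inverse transverse Mercator on WGS84 gives φ = 59.43500025°, λ = 17.06790008°.

lat 59.4350°, lon 17.0679°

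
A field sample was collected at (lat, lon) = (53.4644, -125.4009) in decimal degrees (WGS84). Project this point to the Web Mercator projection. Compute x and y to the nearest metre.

Web Mercator is spherical with R = a = 6378137 m.
x = R·λ = 6378137 × -2.188658590 = -13959564.333 m.
y = R·ln tan(π/4 + φ/2) = 6378137 × 1.108374691 = 7069365.627 m.

x -13959564 m, y 7069366 m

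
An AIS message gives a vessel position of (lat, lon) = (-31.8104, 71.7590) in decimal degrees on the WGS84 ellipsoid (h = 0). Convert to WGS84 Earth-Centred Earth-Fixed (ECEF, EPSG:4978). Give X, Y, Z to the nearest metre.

X 1698157 m, Y 5152546 m, Z -3342584 m

WGS84: a = 6378137 m, e² = 0.006694380; N(φ) = a/√(1−e²sin²φ) = 6384076.955 m.
X = (N+h)·cosφ·cosλ = 1698157.433 m; Y = (N+h)·cosφ·sinλ = 5152545.666 m; Z = (N(1−e²)+h)·sinφ = -3342583.819 m.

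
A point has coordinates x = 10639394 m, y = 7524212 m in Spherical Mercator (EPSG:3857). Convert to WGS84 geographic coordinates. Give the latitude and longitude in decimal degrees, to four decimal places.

lat 55.8278°, lon 95.5753°

R = 6378137 m. λ = x/R = 95.57530244°.
φ = 2·arctan(exp(y/R)) − 90° = 2·arctan(3.25336) − 90° = 55.82780201°.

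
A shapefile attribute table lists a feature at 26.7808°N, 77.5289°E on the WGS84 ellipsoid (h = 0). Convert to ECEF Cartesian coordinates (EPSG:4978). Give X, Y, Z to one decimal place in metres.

WGS84: a = 6378137 m, e² = 0.006694380; N(φ) = a/√(1−e²sin²φ) = 6382475.683 m.
X = (N+h)·cosφ·cosλ = 1230439.024 m; Y = (N+h)·cosφ·sinλ = 5563430.334 m; Z = (N(1−e²)+h)·sinφ = 2856553.990 m.

X 1230439.0 m, Y 5563430.3 m, Z 2856554.0 m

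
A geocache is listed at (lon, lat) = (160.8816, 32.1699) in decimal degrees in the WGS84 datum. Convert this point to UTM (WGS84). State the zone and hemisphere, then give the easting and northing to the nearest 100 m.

Longitude 160.8816° lies in the 6° band [156°, 162°), giving zone 57; latitude is north of the equator, so 57N.
Zone 57 central meridian λ₀ = 6×57 − 183 = 159°; Δλ = +1.8816°.
Transverse Mercator on WGS84 with k₀ = 0.9996 gives E = 677412.583 m, N = 3560819.462 m.

Zone 57N: E 677400 m, N 3560800 m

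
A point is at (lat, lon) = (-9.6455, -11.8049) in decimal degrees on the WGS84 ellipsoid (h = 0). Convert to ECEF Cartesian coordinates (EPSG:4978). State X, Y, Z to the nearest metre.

X 6155558 m, Y -1286513 m, Z -1061613 m

WGS84: a = 6378137 m, e² = 0.006694380; N(φ) = a/√(1−e²sin²φ) = 6378736.423 m.
X = (N+h)·cosφ·cosλ = 6155558.343 m; Y = (N+h)·cosφ·sinλ = -1286512.553 m; Z = (N(1−e²)+h)·sinφ = -1061613.379 m.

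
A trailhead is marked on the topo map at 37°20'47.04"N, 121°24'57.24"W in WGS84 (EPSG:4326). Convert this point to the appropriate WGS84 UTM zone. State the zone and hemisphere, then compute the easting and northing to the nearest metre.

Zone 10N: E 640310 m, N 4134478 m

Longitude -121.4159° lies in the 6° band [-126°, -120°), giving zone 10; latitude is north of the equator, so 10N.
Zone 10 central meridian λ₀ = 6×10 − 183 = -123°; Δλ = +1.5841°.
Transverse Mercator on WGS84 with k₀ = 0.9996 gives E = 640309.788 m, N = 4134477.585 m.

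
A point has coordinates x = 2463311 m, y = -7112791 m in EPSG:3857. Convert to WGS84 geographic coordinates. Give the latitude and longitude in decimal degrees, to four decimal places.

lat -53.6960°, lon 22.1283°

R = 6378137 m. λ = x/R = 22.12829921°.
φ = 2·arctan(exp(y/R)) − 90° = 2·arctan(0.32786) − 90° = -53.69599855°.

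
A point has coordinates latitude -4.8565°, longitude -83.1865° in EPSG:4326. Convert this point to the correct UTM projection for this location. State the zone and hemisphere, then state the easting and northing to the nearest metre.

Zone 17S: E 257507 m, N 9462806 m

Longitude -83.1865° lies in the 6° band [-84°, -78°), giving zone 17; latitude is south of the equator, so 17S.
Zone 17 central meridian λ₀ = 6×17 − 183 = -81°; Δλ = -2.1865°.
Transverse Mercator on WGS84 with k₀ = 0.9996 gives E = 257506.556 m, N = 9462806.075 m.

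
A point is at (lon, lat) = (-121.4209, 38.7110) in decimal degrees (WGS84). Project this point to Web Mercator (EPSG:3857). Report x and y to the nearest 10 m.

x -13516510 m, y 4680360 m

Web Mercator is spherical with R = a = 6378137 m.
x = R·λ = 6378137 × -2.119194486 = -13516512.760 m.
y = R·ln tan(π/4 + φ/2) = 6378137 × 0.733812858 = 4680358.942 m.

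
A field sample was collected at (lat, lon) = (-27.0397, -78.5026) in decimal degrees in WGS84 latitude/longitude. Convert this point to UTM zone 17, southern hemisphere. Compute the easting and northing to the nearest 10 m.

E 747740 m, N 7006710 m

Zone 17 central meridian λ₀ = 6×17 − 183 = -81°; Δλ = +2.4974°.
Transverse Mercator on WGS84 with k₀ = 0.9996 gives E = 747739.287 m, N = 7006712.064 m.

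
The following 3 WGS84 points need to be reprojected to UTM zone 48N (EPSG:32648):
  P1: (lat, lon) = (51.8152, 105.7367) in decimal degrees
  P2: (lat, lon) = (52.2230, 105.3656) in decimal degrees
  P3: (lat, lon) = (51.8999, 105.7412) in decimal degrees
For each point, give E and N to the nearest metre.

P1: E 550783 m, N 5740741 m; P2: E 524974 m, N 5785904 m; P3: E 550997 m, N 5750164 m

UTM zone 48N: λ₀ = 105°, k₀ = 0.9996.
P1 (51.8152°, 105.7367°) → (550782.517, 5740741.179) m.
P2 (52.2230°, 105.3656°) → (524973.692, 5785904.357) m.
P3 (51.8999°, 105.7412°) → (550996.861, 5750164.483) m.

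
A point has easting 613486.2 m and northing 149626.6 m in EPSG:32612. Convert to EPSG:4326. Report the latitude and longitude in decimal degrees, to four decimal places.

Zone 12N: λ₀ = -111°, k₀ = 0.9996, false easting 500000 m.
Meridian distance M = (N − FN)/k₀ = 149686.5 m.
Inverse transverse Mercator on WGS84 gives φ = 1.35350034°, λ = -109.97989964°.

lat 1.3535°, lon -109.9799°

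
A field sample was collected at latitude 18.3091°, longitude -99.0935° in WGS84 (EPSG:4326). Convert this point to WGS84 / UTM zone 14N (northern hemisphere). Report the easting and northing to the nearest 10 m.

E 490120 m, N 2024390 m

Zone 14 central meridian λ₀ = 6×14 − 183 = -99°; Δλ = -0.0935°.
Transverse Mercator on WGS84 with k₀ = 0.9996 gives E = 490119.230 m, N = 2024386.246 m.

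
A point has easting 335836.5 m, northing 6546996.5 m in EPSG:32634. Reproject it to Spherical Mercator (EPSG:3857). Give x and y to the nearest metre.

Unproject from UTM 34N (λ₀ = 21°) → φ = 59.03080000°, λ = 18.13949935°.
Web Mercator (R = 6378137 m): x = 2019279.830 m, y = 8187046.928 m.

x 2019280 m, y 8187047 m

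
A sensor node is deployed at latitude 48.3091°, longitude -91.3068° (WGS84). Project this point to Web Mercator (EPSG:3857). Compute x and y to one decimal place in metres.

Web Mercator is spherical with R = a = 6378137 m.
x = R·λ = 6378137 × -1.593604289 = -10164226.482 m.
y = R·ln tan(π/4 + φ/2) = 6378137 × 0.965553575 = 6158432.983 m.

x -10164226.5 m, y 6158433.0 m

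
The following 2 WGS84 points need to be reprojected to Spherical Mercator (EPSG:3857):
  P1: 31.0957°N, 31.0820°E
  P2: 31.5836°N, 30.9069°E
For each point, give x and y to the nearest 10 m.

P1: x 3460030 m, y 3645180 m; P2: x 3440540 m, y 3708770 m

Web Mercator: x = R·λ, y = R·ln tan(π/4+φ/2), R = 6378137 m.
P1 (31.0957°, 31.0820°) → (3460032.413, 3645183.857) m.
P2 (31.5836°, 30.9069°) → (3440540.370, 3708774.914) m.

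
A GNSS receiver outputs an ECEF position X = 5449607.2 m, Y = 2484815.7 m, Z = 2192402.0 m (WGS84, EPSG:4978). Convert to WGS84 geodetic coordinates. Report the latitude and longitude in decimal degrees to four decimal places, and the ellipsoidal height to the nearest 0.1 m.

λ = atan2(Y, X) = 24.51119989°; p = √(X²+Y²) = 5989367.9 m.
Bowring's method on WGS84 (a = 6378137 m, b = 6356752.314 m) gives φ = 20.22959990°, h = 2422.230 m.

lat 20.2296°, lon 24.5112°, h 2422.2 m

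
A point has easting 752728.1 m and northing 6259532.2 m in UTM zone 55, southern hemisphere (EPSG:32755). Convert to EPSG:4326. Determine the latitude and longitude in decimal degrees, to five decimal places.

Zone 55S: λ₀ = 147°, k₀ = 0.9996, false easting 500000 m, false northing 10000000 m.
Meridian distance M = (N − FN)/k₀ = -3741964.6 m.
Inverse transverse Mercator on WGS84 gives φ = -33.77420034°, λ = 149.72909958°.

lat -33.77420°, lon 149.72910°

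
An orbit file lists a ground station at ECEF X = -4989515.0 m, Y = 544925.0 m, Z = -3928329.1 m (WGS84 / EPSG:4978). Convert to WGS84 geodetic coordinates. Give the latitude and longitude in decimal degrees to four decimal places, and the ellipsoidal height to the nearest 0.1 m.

λ = atan2(Y, X) = 173.76720015°; p = √(X²+Y²) = 5019183.5 m.
Bowring's method on WGS84 (a = 6378137 m, b = 6356752.314 m) gives φ = -38.23579990°, h = 3705.548 m.

lat -38.2358°, lon 173.7672°, h 3705.5 m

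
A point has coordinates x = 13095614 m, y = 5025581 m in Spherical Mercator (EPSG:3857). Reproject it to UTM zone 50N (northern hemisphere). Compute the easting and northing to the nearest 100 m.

E 553700 m, N 4548900 m

Web Mercator inverse (R = 6378137 m) → φ = 41.08969722°, λ = 117.63990211°.
UTM 50N forward: E = 553743.877 m, N = 4548911.635 m.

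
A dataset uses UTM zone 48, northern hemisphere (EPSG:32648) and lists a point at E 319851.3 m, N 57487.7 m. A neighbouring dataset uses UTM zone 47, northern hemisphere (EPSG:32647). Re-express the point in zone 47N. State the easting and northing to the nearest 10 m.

UTM 48N → geographic: φ = 0.51990015°, λ = 103.38119974°.
UTM 47N (λ₀ = 99°) forward: E = 987976.809 m, N = 57634.145 m.

E 987980 m, N 57630 m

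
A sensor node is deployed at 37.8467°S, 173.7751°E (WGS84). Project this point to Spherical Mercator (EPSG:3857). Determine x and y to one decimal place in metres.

Web Mercator is spherical with R = a = 6378137 m.
x = R·λ = 6378137 × 3.032947653 = 19344555.645 m.
y = R·ln tan(π/4 + φ/2) = 6378137 × -0.714596165 = -4557792.242 m.

x 19344555.6 m, y -4557792.2 m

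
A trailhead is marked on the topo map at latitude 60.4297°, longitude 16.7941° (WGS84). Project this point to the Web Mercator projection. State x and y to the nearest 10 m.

Web Mercator is spherical with R = a = 6378137 m.
x = R·λ = 6378137 × 0.293112340 = 1869510.660 m.
y = R·ln tan(π/4 + φ/2) = 6378137 × 1.332055671 = 8496033.561 m.

x 1869510 m, y 8496030 m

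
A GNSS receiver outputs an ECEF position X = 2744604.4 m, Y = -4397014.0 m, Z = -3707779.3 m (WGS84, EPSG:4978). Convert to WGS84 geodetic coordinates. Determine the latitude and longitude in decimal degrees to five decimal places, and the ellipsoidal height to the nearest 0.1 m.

lat -35.75960°, lon -58.02770°, h 2053.8 m

λ = atan2(Y, X) = -58.02769989°; p = √(X²+Y²) = 5183298.7 m.
Bowring's method on WGS84 (a = 6378137 m, b = 6356752.314 m) gives φ = -35.75959954°, h = 2053.816 m.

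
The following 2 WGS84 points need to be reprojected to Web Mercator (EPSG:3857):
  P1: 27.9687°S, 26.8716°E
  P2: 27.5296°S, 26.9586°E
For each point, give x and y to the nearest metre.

Web Mercator: x = R·λ, y = R·ln tan(π/4+φ/2), R = 6378137 m.
P1 (-27.9687°, 26.8716°) → (2991332.829, -3245028.149) m.
P2 (-27.5296°, 26.9586°) → (3001017.624, -3189795.521) m.

P1: x 2991333 m, y -3245028 m; P2: x 3001018 m, y -3189796 m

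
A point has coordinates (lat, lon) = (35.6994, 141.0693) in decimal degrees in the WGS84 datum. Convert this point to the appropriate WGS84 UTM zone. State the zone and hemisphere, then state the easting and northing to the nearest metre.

Longitude 141.0693° lies in the 6° band [138°, 144°), giving zone 54; latitude is north of the equator, so 54N.
Zone 54 central meridian λ₀ = 6×54 − 183 = 141°; Δλ = +0.0693°.
Transverse Mercator on WGS84 with k₀ = 0.9996 gives E = 506269.462 m, N = 3950610.568 m.

Zone 54N: E 506269 m, N 3950611 m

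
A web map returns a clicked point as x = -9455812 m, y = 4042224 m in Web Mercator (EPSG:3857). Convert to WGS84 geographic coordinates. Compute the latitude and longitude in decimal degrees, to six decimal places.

R = 6378137 m. λ = x/R = -84.94300443°.
φ = 2·arctan(exp(y/R)) − 90° = 2·arctan(1.88469) − 90° = 34.09989958°.

lat 34.099900°, lon -84.943004°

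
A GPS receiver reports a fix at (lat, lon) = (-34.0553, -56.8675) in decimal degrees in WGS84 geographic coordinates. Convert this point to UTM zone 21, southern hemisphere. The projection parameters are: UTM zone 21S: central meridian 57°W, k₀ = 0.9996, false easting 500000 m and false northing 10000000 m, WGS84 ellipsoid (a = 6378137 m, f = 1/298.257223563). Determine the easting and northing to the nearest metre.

E 512228 m, N 6231705 m

Zone 21 central meridian λ₀ = 6×21 − 183 = -57°; Δλ = +0.1325°.
Transverse Mercator on WGS84 with k₀ = 0.9996 gives E = 512228.157 m, N = 6231704.523 m.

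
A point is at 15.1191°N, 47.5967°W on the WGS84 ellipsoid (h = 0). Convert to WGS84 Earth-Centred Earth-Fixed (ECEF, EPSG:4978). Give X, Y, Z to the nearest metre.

X 4153132 m, Y -4547734 m, Z 1652826 m

WGS84: a = 6378137 m, e² = 0.006694380; N(φ) = a/√(1−e²sin²φ) = 6379589.866 m.
X = (N+h)·cosφ·cosλ = 4153131.921 m; Y = (N+h)·cosφ·sinλ = -4547733.753 m; Z = (N(1−e²)+h)·sinφ = 1652825.874 m.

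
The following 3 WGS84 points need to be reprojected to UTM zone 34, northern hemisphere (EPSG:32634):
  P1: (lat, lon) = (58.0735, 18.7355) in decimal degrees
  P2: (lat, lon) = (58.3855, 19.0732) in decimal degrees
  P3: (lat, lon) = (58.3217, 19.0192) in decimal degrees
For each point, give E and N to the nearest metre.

UTM zone 34N: λ₀ = 21°, k₀ = 0.9996.
P1 (58.0735°, 18.7355°) → (366436.894, 6439133.781) m.
P2 (58.3855°, 19.0732°) → (387344.540, 6473243.739) m.
P3 (58.3217°, 19.0192°) → (383978.758, 6466233.903) m.

P1: E 366437 m, N 6439134 m; P2: E 387345 m, N 6473244 m; P3: E 383979 m, N 6466234 m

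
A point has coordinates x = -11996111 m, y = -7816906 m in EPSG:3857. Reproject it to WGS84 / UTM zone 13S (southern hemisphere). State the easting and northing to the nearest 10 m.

E 333430 m, N 3648420 m

Web Mercator inverse (R = 6378137 m) → φ = -57.27680049°, λ = -107.76289861°.
UTM 13S forward: E = 333434.675 m, N = 3648421.563 m.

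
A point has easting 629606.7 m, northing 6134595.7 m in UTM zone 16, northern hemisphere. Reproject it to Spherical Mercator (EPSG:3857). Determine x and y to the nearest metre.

Unproject from UTM 16N (λ₀ = -87°) → φ = 55.34060032°, λ = -84.95639987°.
Web Mercator (R = 6378137 m): x = -9457303.173 m, y = 7428252.284 m.

x -9457303 m, y 7428252 m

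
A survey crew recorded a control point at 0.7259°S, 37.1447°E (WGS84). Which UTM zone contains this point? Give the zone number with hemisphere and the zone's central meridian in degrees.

Zone 37S, central meridian 39°

UTM zone = ⌊(λ + 180)/6⌋ + 1; 37.1447° ∈ [36°, 42°) → zone 37.
Hemisphere: S (φ < 0).
Central meridian λ₀ = 6×37 − 183 = 39°.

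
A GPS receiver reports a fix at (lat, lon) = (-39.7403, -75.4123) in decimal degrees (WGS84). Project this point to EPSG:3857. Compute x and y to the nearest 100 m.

Web Mercator is spherical with R = a = 6378137 m.
x = R·λ = 6378137 × -1.316192932 = -8394858.836 m.
y = R·ln tan(π/4 + φ/2) = 6378137 × -0.757003940 = -4828274.840 m.

x -8394900 m, y -4828300 m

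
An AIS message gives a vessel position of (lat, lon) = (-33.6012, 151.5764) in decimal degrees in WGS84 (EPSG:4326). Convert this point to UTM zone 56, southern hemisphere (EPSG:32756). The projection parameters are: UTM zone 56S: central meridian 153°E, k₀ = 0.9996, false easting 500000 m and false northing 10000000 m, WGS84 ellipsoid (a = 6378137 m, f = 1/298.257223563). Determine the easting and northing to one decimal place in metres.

E 367917.1 m, N 6281152.5 m

Zone 56 central meridian λ₀ = 6×56 − 183 = 153°; Δλ = -1.4236°.
Transverse Mercator on WGS84 with k₀ = 0.9996 gives E = 367917.145 m, N = 6281152.542 m.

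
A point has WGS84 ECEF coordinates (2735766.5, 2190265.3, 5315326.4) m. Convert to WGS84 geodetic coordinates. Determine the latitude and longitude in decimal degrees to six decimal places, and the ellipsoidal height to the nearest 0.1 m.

lat 56.778700°, lon 38.680900°, h 3452.2 m

λ = atan2(Y, X) = 38.68089979°; p = √(X²+Y²) = 3504522.9 m.
Bowring's method on WGS84 (a = 6378137 m, b = 6356752.314 m) gives φ = 56.778700495°, h = 3452.186 m.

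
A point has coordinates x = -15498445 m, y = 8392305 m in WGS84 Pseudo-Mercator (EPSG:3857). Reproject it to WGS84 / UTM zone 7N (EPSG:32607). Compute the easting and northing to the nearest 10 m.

Web Mercator inverse (R = 6378137 m) → φ = 59.96659776°, λ = -139.22490024°.
UTM 7N forward: E = 599102.834 m, N = 6649020.476 m.

E 599100 m, N 6649020 m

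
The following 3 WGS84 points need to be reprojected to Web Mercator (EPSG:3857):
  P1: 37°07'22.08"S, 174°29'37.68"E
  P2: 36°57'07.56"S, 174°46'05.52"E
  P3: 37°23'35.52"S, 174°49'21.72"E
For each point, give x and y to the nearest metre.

P1: x 19424561 m, y -4456237 m; P2: x 19455107 m, y -4432432 m; P3: x 19461174 m, y -4494056 m

Web Mercator: x = R·λ, y = R·ln tan(π/4+φ/2), R = 6378137 m.
P1 (-37.1228°, 174.4938°) → (19424560.963, -4456237.374) m.
P2 (-36.9521°, 174.7682°) → (19455107.031, -4432432.246) m.
P3 (-37.3932°, 174.8227°) → (19461173.943, -4494056.434) m.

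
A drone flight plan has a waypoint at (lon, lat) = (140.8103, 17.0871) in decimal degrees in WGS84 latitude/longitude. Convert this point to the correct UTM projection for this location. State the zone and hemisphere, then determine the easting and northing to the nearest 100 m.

Longitude 140.8103° lies in the 6° band [138°, 144°), giving zone 54; latitude is north of the equator, so 54N.
Zone 54 central meridian λ₀ = 6×54 − 183 = 141°; Δλ = -0.1897°.
Transverse Mercator on WGS84 with k₀ = 0.9996 gives E = 479817.038 m, N = 1889200.331 m.

Zone 54N: E 479800 m, N 1889200 m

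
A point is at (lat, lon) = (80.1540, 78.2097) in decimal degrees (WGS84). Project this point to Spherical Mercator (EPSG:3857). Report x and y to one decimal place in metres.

Web Mercator is spherical with R = a = 6378137 m.
x = R·λ = 6378137 × 1.365016772 = 8706263.979 m.
y = R·ln tan(π/4 + φ/2) = 6378137 × 2.451843721 = 15638195.154 m.

x 8706264.0 m, y 15638195.2 m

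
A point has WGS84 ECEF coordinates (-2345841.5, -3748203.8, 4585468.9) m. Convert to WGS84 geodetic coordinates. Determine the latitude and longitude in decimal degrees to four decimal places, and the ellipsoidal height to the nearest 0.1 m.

λ = atan2(Y, X) = -122.04070029°; p = √(X²+Y²) = 4421764.8 m.
Bowring's method on WGS84 (a = 6378137 m, b = 6356752.314 m) gives φ = 46.23340015°, h = 3098.624 m.

lat 46.2334°, lon -122.0407°, h 3098.6 m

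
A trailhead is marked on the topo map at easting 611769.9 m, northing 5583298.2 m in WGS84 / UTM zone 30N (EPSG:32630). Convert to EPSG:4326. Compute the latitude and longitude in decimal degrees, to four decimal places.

Zone 30N: λ₀ = -3°, k₀ = 0.9996, false easting 500000 m.
Meridian distance M = (N − FN)/k₀ = 5585532.4 m.
Inverse transverse Mercator on WGS84 gives φ = 50.39110030°, λ = -1.42759981°.

lat 50.3911°, lon -1.4276°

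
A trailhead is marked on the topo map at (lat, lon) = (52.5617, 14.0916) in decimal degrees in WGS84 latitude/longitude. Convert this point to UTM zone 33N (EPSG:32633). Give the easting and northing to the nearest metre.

Zone 33 central meridian λ₀ = 6×33 − 183 = 15°; Δλ = -0.9084°.
Transverse Mercator on WGS84 with k₀ = 0.9996 gives E = 438422.052 m, N = 5823902.683 m.

E 438422 m, N 5823903 m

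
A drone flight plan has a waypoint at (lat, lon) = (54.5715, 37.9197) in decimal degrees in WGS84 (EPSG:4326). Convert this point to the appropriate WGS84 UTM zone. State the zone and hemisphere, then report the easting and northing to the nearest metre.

Longitude 37.9197° lies in the 6° band [36°, 42°), giving zone 37; latitude is north of the equator, so 37N.
Zone 37 central meridian λ₀ = 6×37 − 183 = 39°; Δλ = -1.0803°.
Transverse Mercator on WGS84 with k₀ = 0.9996 gives E = 430161.649 m, N = 6047646.574 m.

Zone 37N: E 430162 m, N 6047647 m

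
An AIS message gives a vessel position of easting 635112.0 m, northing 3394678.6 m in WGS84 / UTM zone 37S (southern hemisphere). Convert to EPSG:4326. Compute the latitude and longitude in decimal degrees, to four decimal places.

Zone 37S: λ₀ = 39°, k₀ = 0.9996, false easting 500000 m, false northing 10000000 m.
Meridian distance M = (N − FN)/k₀ = -6607964.6 m.
Inverse transverse Mercator on WGS84 gives φ = -59.56429989°, λ = 41.39130012°.

lat -59.5643°, lon 41.3913°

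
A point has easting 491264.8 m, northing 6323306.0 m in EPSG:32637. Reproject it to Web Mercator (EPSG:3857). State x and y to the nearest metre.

Unproject from UTM 37N (λ₀ = 39°) → φ = 57.05309999°, λ = 38.85600046°.
Web Mercator (R = 6378137 m): x = 4325430.185 m, y = 7770979.602 m.

x 4325430 m, y 7770980 m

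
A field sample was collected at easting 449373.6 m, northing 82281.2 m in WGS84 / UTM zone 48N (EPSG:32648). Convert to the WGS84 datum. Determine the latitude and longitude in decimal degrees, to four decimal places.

Zone 48N: λ₀ = 105°, k₀ = 0.9996, false easting 500000 m.
Meridian distance M = (N − FN)/k₀ = 82314.1 m.
Inverse transverse Mercator on WGS84 gives φ = 0.74439978°, λ = 104.54499999°.

lat 0.7444°, lon 104.5450°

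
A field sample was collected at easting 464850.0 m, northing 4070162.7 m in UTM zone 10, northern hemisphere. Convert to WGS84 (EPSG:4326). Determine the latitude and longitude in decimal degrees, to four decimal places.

lat 36.7766°, lon -123.3939°

Zone 10N: λ₀ = -123°, k₀ = 0.9996, false easting 500000 m.
Meridian distance M = (N − FN)/k₀ = 4071791.4 m.
Inverse transverse Mercator on WGS84 gives φ = 36.77660011°, λ = -123.39389978°.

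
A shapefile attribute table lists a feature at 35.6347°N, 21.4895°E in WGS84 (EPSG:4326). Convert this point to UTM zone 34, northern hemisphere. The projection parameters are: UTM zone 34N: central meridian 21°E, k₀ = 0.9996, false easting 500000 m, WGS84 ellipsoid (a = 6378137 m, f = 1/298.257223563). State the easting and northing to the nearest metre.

E 544320 m, N 3943543 m

Zone 34 central meridian λ₀ = 6×34 − 183 = 21°; Δλ = +0.4895°.
Transverse Mercator on WGS84 with k₀ = 0.9996 gives E = 544320.209 m, N = 3943542.882 m.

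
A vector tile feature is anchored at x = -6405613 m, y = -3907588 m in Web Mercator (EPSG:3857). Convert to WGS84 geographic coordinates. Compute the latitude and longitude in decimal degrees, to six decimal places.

R = 6378137 m. λ = x/R = -57.54260062°.
φ = 2·arctan(exp(y/R)) − 90° = 2·arctan(0.54191) − 90° = -33.09249821°.

lat -33.092498°, lon -57.542601°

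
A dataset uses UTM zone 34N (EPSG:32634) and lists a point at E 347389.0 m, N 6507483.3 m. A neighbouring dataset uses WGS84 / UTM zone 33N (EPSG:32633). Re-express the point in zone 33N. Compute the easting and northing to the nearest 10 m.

E 695210 m, N 6509390 m

UTM 34N → geographic: φ = 58.68060023°, λ = 18.36760048°.
UTM 33N (λ₀ = 15°) forward: E = 695213.507 m, N = 6509390.677 m.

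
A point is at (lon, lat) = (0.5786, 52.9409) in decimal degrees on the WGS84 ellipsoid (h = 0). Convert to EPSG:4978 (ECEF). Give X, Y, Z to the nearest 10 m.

WGS84: a = 6378137 m, e² = 0.006694380; N(φ) = a/√(1−e²sin²φ) = 6391776.137 m.
X = (N+h)·cosφ·cosλ = 3851733.894 m; Y = (N+h)·cosφ·sinλ = 38897.961 m; Z = (N(1−e²)+h)·sinφ = 5066582.666 m.

X 3851730 m, Y 38900 m, Z 5066580 m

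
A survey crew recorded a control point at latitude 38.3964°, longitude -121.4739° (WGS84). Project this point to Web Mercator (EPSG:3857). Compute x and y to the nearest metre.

Web Mercator is spherical with R = a = 6378137 m.
x = R·λ = 6378137 × -2.120119510 = -13522412.693 m.
y = R·ln tan(π/4 + φ/2) = 6378137 × 0.726791566 = 4635576.179 m.

x -13522413 m, y 4635576 m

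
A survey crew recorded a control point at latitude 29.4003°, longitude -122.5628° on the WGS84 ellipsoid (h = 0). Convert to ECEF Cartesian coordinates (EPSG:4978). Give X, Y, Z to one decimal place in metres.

WGS84: a = 6378137 m, e² = 0.006694380; N(φ) = a/√(1−e²sin²φ) = 6383288.110 m.
X = (N+h)·cosφ·cosλ = -2993165.519 m; Y = (N+h)·cosφ·sinλ = -4686984.167 m; Z = (N(1−e²)+h)·sinφ = 3112631.641 m.

X -2993165.5 m, Y -4686984.2 m, Z 3112631.6 m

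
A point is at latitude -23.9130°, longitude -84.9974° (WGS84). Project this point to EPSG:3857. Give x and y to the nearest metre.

Web Mercator is spherical with R = a = 6378137 m.
x = R·λ = 6378137 × -1.483484486 = -9461867.287 m.
y = R·ln tan(π/4 + φ/2) = 6378137 × -0.430033152 = -2742810.358 m.

x -9461867 m, y -2742810 m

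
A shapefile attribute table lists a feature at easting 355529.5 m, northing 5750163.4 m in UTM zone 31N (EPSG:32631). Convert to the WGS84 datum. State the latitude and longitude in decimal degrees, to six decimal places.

Zone 31N: λ₀ = 3°, k₀ = 0.9996, false easting 500000 m.
Meridian distance M = (N − FN)/k₀ = 5752464.4 m.
Inverse transverse Mercator on WGS84 gives φ = 51.88350012°, λ = 0.90089955°.

lat 51.883500°, lon 0.900900°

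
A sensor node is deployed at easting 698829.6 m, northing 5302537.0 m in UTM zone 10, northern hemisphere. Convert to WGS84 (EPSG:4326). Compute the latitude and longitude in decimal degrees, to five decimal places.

Zone 10N: λ₀ = -123°, k₀ = 0.9996, false easting 500000 m.
Meridian distance M = (N − FN)/k₀ = 5304658.9 m.
Inverse transverse Mercator on WGS84 gives φ = 47.84540032°, λ = -120.34239981°.

lat 47.84540°, lon -120.34240°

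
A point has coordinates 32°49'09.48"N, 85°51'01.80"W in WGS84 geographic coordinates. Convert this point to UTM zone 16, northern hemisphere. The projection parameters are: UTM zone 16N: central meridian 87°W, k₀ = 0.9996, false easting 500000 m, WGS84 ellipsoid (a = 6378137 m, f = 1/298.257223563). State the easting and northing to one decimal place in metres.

Zone 16 central meridian λ₀ = 6×16 − 183 = -87°; Δλ = +1.1495°.
Transverse Mercator on WGS84 with k₀ = 0.9996 gives E = 607602.858 m, N = 3631839.885 m.

E 607602.9 m, N 3631839.9 m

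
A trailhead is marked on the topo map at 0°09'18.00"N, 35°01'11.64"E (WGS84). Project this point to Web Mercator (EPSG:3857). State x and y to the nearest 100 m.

Web Mercator is spherical with R = a = 6378137 m.
x = R·λ = 6378137 × 0.611212559 = 3898397.436 m.
y = R·ln tan(π/4 + φ/2) = 6378137 × 0.002705264 = 17254.542 m.

x 3898400 m, y 17300 m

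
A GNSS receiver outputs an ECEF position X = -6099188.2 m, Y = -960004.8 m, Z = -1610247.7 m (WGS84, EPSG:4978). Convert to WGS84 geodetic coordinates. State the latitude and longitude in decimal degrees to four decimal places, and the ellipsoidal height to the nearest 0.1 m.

λ = atan2(Y, X) = -171.05510036°; p = √(X²+Y²) = 6174277.8 m.
Bowring's method on WGS84 (a = 6378137 m, b = 6356752.314 m) gives φ = -14.71130027°, h = 4030.914 m.

lat -14.7113°, lon -171.0551°, h 4030.9 m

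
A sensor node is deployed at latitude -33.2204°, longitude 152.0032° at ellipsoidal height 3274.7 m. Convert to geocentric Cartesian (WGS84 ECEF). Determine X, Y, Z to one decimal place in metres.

X -4718490.1 m, Y 2508527.7 m, Z -3476227.3 m

WGS84: a = 6378137 m, e² = 0.006694380; N(φ) = a/√(1−e²sin²φ) = 6384554.565 m.
X = (N+h)·cosφ·cosλ = -4718490.084 m; Y = (N+h)·cosφ·sinλ = 2508527.657 m; Z = (N(1−e²)+h)·sinφ = -3476227.340 m.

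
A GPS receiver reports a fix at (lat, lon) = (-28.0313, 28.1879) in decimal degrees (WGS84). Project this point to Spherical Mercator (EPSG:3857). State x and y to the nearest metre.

Web Mercator is spherical with R = a = 6378137 m.
x = R·λ = 6378137 × 0.491971664 = 3137862.675 m.
y = R·ln tan(π/4 + φ/2) = 6378137 × -0.510011086 = -3252920.577 m.

x 3137863 m, y -3252921 m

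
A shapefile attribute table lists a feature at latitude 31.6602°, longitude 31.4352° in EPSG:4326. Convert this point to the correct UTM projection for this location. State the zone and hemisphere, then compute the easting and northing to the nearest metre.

Zone 36N: E 351645 m, N 3503836 m

Longitude 31.4352° lies in the 6° band [30°, 36°), giving zone 36; latitude is north of the equator, so 36N.
Zone 36 central meridian λ₀ = 6×36 − 183 = 33°; Δλ = -1.5648°.
Transverse Mercator on WGS84 with k₀ = 0.9996 gives E = 351645.437 m, N = 3503835.927 m.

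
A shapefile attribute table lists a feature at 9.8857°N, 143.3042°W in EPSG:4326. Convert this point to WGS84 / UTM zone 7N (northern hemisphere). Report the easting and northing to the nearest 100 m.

Zone 7 central meridian λ₀ = 6×7 − 183 = -141°; Δλ = -2.3042°.
Transverse Mercator on WGS84 with k₀ = 0.9996 gives E = 247317.742 m, N = 1093647.784 m.

E 247300 m, N 1093600 m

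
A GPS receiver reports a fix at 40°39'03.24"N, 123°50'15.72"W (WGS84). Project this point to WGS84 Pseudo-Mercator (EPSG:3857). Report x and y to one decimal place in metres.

Web Mercator is spherical with R = a = 6378137 m.
x = R·λ = 6378137 × -2.161375603 = -13785549.705 m.
y = R·ln tan(π/4 + φ/2) = 6378137 × 0.777810991 = 4960985.062 m.

x -13785549.7 m, y 4960985.1 m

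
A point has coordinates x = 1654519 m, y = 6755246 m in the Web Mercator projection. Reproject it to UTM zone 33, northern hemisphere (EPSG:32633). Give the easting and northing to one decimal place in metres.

Web Mercator inverse (R = 6378137 m) → φ = 51.75110191°, λ = 14.86279706°.
UTM 33N forward: E = 490528.797 m, N = 5733364.553 m.

E 490528.8 m, N 5733364.6 m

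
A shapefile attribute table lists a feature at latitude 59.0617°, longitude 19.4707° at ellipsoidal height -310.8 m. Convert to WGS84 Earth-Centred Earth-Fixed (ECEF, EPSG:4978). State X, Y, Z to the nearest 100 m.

X 3099100 m, Y 1095700 m, Z 5447200 m

WGS84: a = 6378137 m, e² = 0.006694380; N(φ) = a/√(1−e²sin²φ) = 6393901.294 m.
X = (N+h)·cosφ·cosλ = 3099060.034 m; Y = (N+h)·cosφ·sinλ = 1095651.502 m; Z = (N(1−e²)+h)·sinφ = 5447206.366 m.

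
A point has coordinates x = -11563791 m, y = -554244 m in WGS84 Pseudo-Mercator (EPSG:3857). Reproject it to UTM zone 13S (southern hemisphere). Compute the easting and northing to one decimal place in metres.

E 624247.3 m, N 9450258.6 m

Web Mercator inverse (R = 6378137 m) → φ = -4.97260433°, λ = -103.87930198°.
UTM 13S forward: E = 624247.252 m, N = 9450258.640 m.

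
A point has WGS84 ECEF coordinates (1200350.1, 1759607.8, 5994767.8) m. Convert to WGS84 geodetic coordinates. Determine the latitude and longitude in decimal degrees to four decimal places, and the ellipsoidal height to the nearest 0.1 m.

λ = atan2(Y, X) = 55.69939910°; p = √(X²+Y²) = 2130037.6 m.
Bowring's method on WGS84 (a = 6378137 m, b = 6356752.314 m) gives φ = 70.56010017°, h = 2802.815 m.

lat 70.5601°, lon 55.6994°, h 2802.8 m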